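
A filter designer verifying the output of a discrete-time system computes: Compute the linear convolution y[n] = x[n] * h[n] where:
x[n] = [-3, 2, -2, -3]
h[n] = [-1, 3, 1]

y[n] = sum_k x[k]*h[n-k]. Output length = len(x) + len(h) - 1 = 4 + 3 - 1 = 6.
y[0] = -3*-1 = 3
y[1] = 2*-1 + -3*3 = -11
y[2] = -2*-1 + 2*3 + -3*1 = 5
y[3] = -3*-1 + -2*3 + 2*1 = -1
y[4] = -3*3 + -2*1 = -11
y[5] = -3*1 = -3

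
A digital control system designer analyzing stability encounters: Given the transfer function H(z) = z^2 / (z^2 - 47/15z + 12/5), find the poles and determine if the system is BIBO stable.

Poles are roots of the denominator: z^2 - 47/15z + 12/5 = 0.
Quadratic formula: z = [-(-47/15) +/- sqrt((-47/15)^2 - 4*(12/5))] / 2
Discriminant = 2209/225 - 48/5 = 49/225; sqrt = 7/15.
z = (47/15 +/- 7/15) / 2 => z = 9/5 or z = 4/3.
|p1| = 9/5, |p2| = 4/3.
For BIBO stability, all poles must lie inside the unit circle (|p| < 1).
System is UNSTABLE since at least one |p| >= 1.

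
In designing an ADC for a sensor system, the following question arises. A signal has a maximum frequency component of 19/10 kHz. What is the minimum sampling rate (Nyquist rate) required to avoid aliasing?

By the Nyquist-Shannon sampling theorem,
the minimum sampling rate (Nyquist rate) must be at least 2 * f_max.
Nyquist rate = 2 * 19/10 kHz = 19/5 kHz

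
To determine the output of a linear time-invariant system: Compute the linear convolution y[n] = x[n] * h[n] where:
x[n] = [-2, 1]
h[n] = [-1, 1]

y[n] = sum_k x[k]*h[n-k]. Output length = len(x) + len(h) - 1 = 2 + 2 - 1 = 3.
y[0] = -2*-1 = 2
y[1] = 1*-1 + -2*1 = -3
y[2] = 1*1 = 1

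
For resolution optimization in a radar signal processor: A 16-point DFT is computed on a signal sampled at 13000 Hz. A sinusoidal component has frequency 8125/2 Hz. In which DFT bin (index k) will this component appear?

DFT frequency resolution = f_s/N = 13000/16 = 1625/2 Hz
Bin index k = f_signal / resolution = 8125/2 / 1625/2 = 5
The signal frequency 8125/2 Hz falls in DFT bin k = 5.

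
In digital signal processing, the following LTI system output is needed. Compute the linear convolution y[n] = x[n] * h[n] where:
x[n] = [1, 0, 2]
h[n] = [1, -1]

y[n] = sum_k x[k]*h[n-k]. Output length = len(x) + len(h) - 1 = 3 + 2 - 1 = 4.
y[0] = 1*1 = 1
y[1] = 0*1 + 1*-1 = -1
y[2] = 2*1 + 0*-1 = 2
y[3] = 2*-1 = -2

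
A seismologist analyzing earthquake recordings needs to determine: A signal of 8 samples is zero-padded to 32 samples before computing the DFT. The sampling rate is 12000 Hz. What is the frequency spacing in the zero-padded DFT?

Original DFT: N = 8, resolution = f_s/N = 12000/8 = 1500 Hz
Zero-padded DFT: N = 32, resolution = f_s/N = 12000/32 = 375 Hz
Zero-padding interpolates the spectrum (finer frequency grid)
but does NOT improve the true spectral resolution (ability to resolve close frequencies).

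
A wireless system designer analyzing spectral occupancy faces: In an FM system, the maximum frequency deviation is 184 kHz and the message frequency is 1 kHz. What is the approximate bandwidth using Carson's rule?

Carson's rule: BW = 2*(delta_f + f_m)
= 2*(184 + 1) kHz = 370 kHz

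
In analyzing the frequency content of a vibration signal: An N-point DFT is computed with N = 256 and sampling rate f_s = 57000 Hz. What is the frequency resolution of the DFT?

DFT frequency resolution = f_s / N
= 57000 / 256 = 7125/32 Hz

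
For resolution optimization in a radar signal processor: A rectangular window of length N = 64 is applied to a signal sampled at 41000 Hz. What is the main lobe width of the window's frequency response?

For a rectangular window of length N,
the main lobe width in frequency is 2*f_s/N.
= 2*41000/64 = 5125/4 Hz
This determines the minimum frequency separation for resolving two sinusoids.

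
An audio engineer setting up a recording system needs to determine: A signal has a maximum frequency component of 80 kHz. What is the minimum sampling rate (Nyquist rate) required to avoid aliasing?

By the Nyquist-Shannon sampling theorem,
the minimum sampling rate (Nyquist rate) must be at least 2 * f_max.
Nyquist rate = 2 * 80 kHz = 160 kHz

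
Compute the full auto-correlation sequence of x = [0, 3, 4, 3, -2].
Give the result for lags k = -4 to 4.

r_xx[k] = sum_m x[m]*x[m+k], indexed from 0, for k = -4 to 4:
  r_xx[-4] = x[4]*x[0] = 0
  r_xx[-3] = x[3]*x[0] + x[4]*x[1] = -6
  r_xx[-2] = x[2]*x[0] + x[3]*x[1] + x[4]*x[2] = 1
  r_xx[-1] = x[1]*x[0] + x[2]*x[1] + x[3]*x[2] + x[4]*x[3] = 18
  r_xx[0] = x[0]*x[0] + x[1]*x[1] + x[2]*x[2] + x[3]*x[3] + x[4]*x[4] = 38
  r_xx[1] = x[0]*x[1] + x[1]*x[2] + x[2]*x[3] + x[3]*x[4] = 18
  r_xx[2] = x[0]*x[2] + x[1]*x[3] + x[2]*x[4] = 1
  r_xx[3] = x[0]*x[3] + x[1]*x[4] = -6
  r_xx[4] = x[0]*x[4] = 0
r_xx = [0, -6, 1, 18, 38, 18, 1, -6, 0]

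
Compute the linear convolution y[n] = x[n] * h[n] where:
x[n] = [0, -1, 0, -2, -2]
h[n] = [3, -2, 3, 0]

y[n] = sum_k x[k]*h[n-k]. Output length = len(x) + len(h) - 1 = 5 + 4 - 1 = 8.
y[0] = 0*3 = 0
y[1] = -1*3 + 0*-2 = -3
y[2] = 0*3 + -1*-2 + 0*3 = 2
y[3] = -2*3 + 0*-2 + -1*3 + 0*0 = -9
y[4] = -2*3 + -2*-2 + 0*3 + -1*0 = -2
y[5] = -2*-2 + -2*3 + 0*0 = -2
y[6] = -2*3 + -2*0 = -6
y[7] = -2*0 = 0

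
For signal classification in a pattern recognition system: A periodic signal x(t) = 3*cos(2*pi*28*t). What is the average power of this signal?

Average power of A*cos(wt) is A^2/2.
P = 3^2 / 2 = 9/2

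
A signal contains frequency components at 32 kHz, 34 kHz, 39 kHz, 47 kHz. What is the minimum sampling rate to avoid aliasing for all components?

The highest frequency component is f_max = 47 kHz.
Nyquist rate = 2 * f_max = 2 * 47 kHz = 94 kHz.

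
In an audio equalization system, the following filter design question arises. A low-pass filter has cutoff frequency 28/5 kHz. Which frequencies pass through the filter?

A low-pass filter passes all frequencies below the cutoff frequency 28/5 kHz and attenuates higher frequencies.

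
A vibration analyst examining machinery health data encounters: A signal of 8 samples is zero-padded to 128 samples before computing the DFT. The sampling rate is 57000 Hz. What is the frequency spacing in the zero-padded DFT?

Original DFT: N = 8, resolution = f_s/N = 57000/8 = 7125 Hz
Zero-padded DFT: N = 128, resolution = f_s/N = 57000/128 = 7125/16 Hz
Zero-padding interpolates the spectrum (finer frequency grid)
but does NOT improve the true spectral resolution (ability to resolve close frequencies).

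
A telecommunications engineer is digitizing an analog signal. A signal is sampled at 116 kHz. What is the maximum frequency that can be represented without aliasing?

The maximum frequency that can be represented without aliasing
is the Nyquist frequency: f_max = f_s / 2 = 116 kHz / 2 = 58 kHz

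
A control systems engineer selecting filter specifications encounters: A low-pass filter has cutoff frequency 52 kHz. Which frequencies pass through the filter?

A low-pass filter passes all frequencies below the cutoff frequency 52 kHz and attenuates higher frequencies.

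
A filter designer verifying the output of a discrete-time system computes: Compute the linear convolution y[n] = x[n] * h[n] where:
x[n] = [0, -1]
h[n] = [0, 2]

y[n] = sum_k x[k]*h[n-k]. Output length = len(x) + len(h) - 1 = 2 + 2 - 1 = 3.
y[0] = 0*0 = 0
y[1] = -1*0 + 0*2 = 0
y[2] = -1*2 = -2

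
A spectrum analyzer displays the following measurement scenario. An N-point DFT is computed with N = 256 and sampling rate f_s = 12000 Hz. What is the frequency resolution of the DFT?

DFT frequency resolution = f_s / N
= 12000 / 256 = 375/8 Hz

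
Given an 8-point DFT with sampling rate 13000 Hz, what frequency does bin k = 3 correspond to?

The frequency of DFT bin k is: f_k = k * f_s / N
f_3 = 3 * 13000 / 8 = 4875 Hz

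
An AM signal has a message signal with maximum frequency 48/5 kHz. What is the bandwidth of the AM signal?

In AM (double-sideband), the bandwidth is twice the message frequency.
BW = 2 * f_m = 2 * 48/5 kHz = 96/5 kHz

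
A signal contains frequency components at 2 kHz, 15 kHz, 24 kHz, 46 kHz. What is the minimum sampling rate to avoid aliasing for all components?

The highest frequency component is f_max = 46 kHz.
Nyquist rate = 2 * f_max = 2 * 46 kHz = 92 kHz.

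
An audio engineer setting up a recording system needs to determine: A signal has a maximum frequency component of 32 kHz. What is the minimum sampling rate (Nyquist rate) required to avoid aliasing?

By the Nyquist-Shannon sampling theorem,
the minimum sampling rate (Nyquist rate) must be at least 2 * f_max.
Nyquist rate = 2 * 32 kHz = 64 kHz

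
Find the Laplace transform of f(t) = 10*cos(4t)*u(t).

Standard pair: cos(wt)*u(t) <-> s/(s^2+w^2)
With w = 4: L{10*cos(4t)*u(t)} = 10s/(s^2+16)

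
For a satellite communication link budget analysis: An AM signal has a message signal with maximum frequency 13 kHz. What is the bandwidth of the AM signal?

In AM (double-sideband), the bandwidth is twice the message frequency.
BW = 2 * f_m = 2 * 13 kHz = 26 kHz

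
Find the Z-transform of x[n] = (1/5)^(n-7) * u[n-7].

Time-shifting property: if X(z) = Z{x[n]}, then Z{x[n-d]} = z^(-d) * X(z)
X(z) = z/(z - 1/5) for x[n] = (1/5)^n * u[n]
Z{x[n-7]} = z^(-7) * z/(z - 1/5) = z^(-6)/(z - 1/5)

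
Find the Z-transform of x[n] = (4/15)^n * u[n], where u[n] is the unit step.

The Z-transform of a^n * u[n] is z/(z-a) for |z| > |a|.
Here a = 4/15, so X(z) = z/(z - (4/15)) = 15z/(15z - 4)
ROC: |z| > 4/15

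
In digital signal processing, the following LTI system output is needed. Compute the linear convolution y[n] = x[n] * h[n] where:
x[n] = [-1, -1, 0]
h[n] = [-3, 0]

y[n] = sum_k x[k]*h[n-k]. Output length = len(x) + len(h) - 1 = 3 + 2 - 1 = 4.
y[0] = -1*-3 = 3
y[1] = -1*-3 + -1*0 = 3
y[2] = 0*-3 + -1*0 = 0
y[3] = 0*0 = 0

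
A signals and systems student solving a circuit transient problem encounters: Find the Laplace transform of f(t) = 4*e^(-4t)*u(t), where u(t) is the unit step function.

Standard Laplace transform pair:
e^(-at)*u(t) <-> 1/(s+a)
With a = 4: L{4*e^(-4t)*u(t)} = 4/(s+4), ROC: Re(s) > -4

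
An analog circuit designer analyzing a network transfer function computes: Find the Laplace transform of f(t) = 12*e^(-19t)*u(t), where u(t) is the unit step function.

Standard Laplace transform pair:
e^(-at)*u(t) <-> 1/(s+a)
With a = 19: L{12*e^(-19t)*u(t)} = 12/(s+19), ROC: Re(s) > -19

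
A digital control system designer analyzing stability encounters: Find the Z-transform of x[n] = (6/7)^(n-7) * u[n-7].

Time-shifting property: if X(z) = Z{x[n]}, then Z{x[n-d]} = z^(-d) * X(z)
X(z) = z/(z - 6/7) for x[n] = (6/7)^n * u[n]
Z{x[n-7]} = z^(-7) * z/(z - 6/7) = z^(-6)/(z - 6/7)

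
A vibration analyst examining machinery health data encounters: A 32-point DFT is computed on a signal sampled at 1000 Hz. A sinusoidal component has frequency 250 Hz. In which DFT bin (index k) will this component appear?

DFT frequency resolution = f_s/N = 1000/32 = 125/4 Hz
Bin index k = f_signal / resolution = 250 / 125/4 = 8
The signal frequency 250 Hz falls in DFT bin k = 8.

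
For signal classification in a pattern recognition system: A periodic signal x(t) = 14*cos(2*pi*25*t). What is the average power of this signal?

Average power of A*cos(wt) is A^2/2.
P = 14^2 / 2 = 196/2 = 98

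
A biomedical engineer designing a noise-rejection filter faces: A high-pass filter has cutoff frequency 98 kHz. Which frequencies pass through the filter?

A high-pass filter passes all frequencies above the cutoff frequency 98 kHz and attenuates lower frequencies.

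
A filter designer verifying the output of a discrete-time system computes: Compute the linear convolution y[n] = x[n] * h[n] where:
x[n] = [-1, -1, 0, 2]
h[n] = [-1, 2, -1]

y[n] = sum_k x[k]*h[n-k]. Output length = len(x) + len(h) - 1 = 4 + 3 - 1 = 6.
y[0] = -1*-1 = 1
y[1] = -1*-1 + -1*2 = -1
y[2] = 0*-1 + -1*2 + -1*-1 = -1
y[3] = 2*-1 + 0*2 + -1*-1 = -1
y[4] = 2*2 + 0*-1 = 4
y[5] = 2*-1 = -2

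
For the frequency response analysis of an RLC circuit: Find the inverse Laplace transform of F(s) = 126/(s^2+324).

Standard pair: w/(s^2+w^2) <-> sin(wt)*u(t)
Recognize w^2 = 324, so w = 18; numerator 126 = 7*18.
f(t) = 7*sin(18t)*u(t)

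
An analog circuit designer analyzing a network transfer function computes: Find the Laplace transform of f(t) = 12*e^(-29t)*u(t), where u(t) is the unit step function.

Standard Laplace transform pair:
e^(-at)*u(t) <-> 1/(s+a)
With a = 29: L{12*e^(-29t)*u(t)} = 12/(s+29), ROC: Re(s) > -29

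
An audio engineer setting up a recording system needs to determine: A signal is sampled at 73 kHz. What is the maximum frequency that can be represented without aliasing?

The maximum frequency that can be represented without aliasing
is the Nyquist frequency: f_max = f_s / 2 = 73 kHz / 2 = 73/2 kHz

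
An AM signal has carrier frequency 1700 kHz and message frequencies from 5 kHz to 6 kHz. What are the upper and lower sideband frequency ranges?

Upper sideband (USB) = fc + [fm_low, fm_high] = 1700 + [5, 6] = [1705, 1706] kHz
Lower sideband (LSB) = fc - [fm_high, fm_low] = 1700 - [6, 5] = [1694, 1695] kHz
Total occupied spectrum: 1694 kHz to 1706 kHz (plus carrier at 1700 kHz)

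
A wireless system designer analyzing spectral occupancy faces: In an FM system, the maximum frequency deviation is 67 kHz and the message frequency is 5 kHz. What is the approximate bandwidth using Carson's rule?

Carson's rule: BW = 2*(delta_f + f_m)
= 2*(67 + 5) kHz = 144 kHz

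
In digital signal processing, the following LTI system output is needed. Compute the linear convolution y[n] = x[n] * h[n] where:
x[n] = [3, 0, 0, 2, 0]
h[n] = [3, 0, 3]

y[n] = sum_k x[k]*h[n-k]. Output length = len(x) + len(h) - 1 = 5 + 3 - 1 = 7.
y[0] = 3*3 = 9
y[1] = 0*3 + 3*0 = 0
y[2] = 0*3 + 0*0 + 3*3 = 9
y[3] = 2*3 + 0*0 + 0*3 = 6
y[4] = 0*3 + 2*0 + 0*3 = 0
y[5] = 0*0 + 2*3 = 6
y[6] = 0*3 = 0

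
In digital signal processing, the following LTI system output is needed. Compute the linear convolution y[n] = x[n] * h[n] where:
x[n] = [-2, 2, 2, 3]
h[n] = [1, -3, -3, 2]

y[n] = sum_k x[k]*h[n-k]. Output length = len(x) + len(h) - 1 = 4 + 4 - 1 = 7.
y[0] = -2*1 = -2
y[1] = 2*1 + -2*-3 = 8
y[2] = 2*1 + 2*-3 + -2*-3 = 2
y[3] = 3*1 + 2*-3 + 2*-3 + -2*2 = -13
y[4] = 3*-3 + 2*-3 + 2*2 = -11
y[5] = 3*-3 + 2*2 = -5
y[6] = 3*2 = 6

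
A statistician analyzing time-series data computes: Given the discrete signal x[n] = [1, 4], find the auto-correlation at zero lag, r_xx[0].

The auto-correlation at zero lag r_xx[0] equals the signal energy.
r_xx[0] = sum of x[n]^2 = 1^2 + 4^2
= 1 + 16 = 17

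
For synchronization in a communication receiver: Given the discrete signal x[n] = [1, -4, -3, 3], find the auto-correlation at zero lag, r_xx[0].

The auto-correlation at zero lag r_xx[0] equals the signal energy.
r_xx[0] = sum of x[n]^2 = 1^2 + (-4)^2 + (-3)^2 + 3^2
= 1 + 16 + 9 + 9 = 35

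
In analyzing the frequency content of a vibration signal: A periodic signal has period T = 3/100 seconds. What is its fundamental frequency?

The fundamental frequency is the reciprocal of the period.
f = 1/T = 1/(3/100) = 100/3 Hz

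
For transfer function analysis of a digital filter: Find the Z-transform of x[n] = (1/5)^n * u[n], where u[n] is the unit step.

The Z-transform of a^n * u[n] is z/(z-a) for |z| > |a|.
Here a = 1/5, so X(z) = z/(z - (1/5)) = 5z/(5z - 1)
ROC: |z| > 1/5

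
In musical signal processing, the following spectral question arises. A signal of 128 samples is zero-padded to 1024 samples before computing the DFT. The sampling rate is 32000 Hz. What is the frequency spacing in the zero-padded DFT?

Original DFT: N = 128, resolution = f_s/N = 32000/128 = 250 Hz
Zero-padded DFT: N = 1024, resolution = f_s/N = 32000/1024 = 125/4 Hz
Zero-padding interpolates the spectrum (finer frequency grid)
but does NOT improve the true spectral resolution (ability to resolve close frequencies).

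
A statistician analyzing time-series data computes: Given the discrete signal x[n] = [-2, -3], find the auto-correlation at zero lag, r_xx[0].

The auto-correlation at zero lag r_xx[0] equals the signal energy.
r_xx[0] = sum of x[n]^2 = (-2)^2 + (-3)^2
= 4 + 9 = 13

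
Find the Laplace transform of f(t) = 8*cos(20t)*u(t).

Standard pair: cos(wt)*u(t) <-> s/(s^2+w^2)
With w = 20: L{8*cos(20t)*u(t)} = 8s/(s^2+400)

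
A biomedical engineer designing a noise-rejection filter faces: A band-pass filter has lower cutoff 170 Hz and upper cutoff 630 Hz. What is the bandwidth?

Bandwidth = f_high - f_low
= 630 Hz - 170 Hz = 460 Hz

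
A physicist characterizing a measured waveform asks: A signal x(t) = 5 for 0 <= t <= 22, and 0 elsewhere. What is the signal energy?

Energy = integral of |x(t)|^2 dt over the signal duration
= 5^2 * 22 = 25 * 22 = 550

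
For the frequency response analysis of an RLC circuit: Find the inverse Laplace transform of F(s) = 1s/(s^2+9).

Standard pair: s/(s^2+w^2) <-> cos(wt)*u(t)
With k=1, w=3: f(t) = cos(3t)*u(t)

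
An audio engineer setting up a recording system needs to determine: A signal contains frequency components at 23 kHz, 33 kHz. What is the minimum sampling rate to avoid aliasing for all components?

The highest frequency component is f_max = 33 kHz.
Nyquist rate = 2 * f_max = 2 * 33 kHz = 66 kHz.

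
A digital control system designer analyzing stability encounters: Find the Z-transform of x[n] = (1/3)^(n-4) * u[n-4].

Time-shifting property: if X(z) = Z{x[n]}, then Z{x[n-d]} = z^(-d) * X(z)
X(z) = z/(z - 1/3) for x[n] = (1/3)^n * u[n]
Z{x[n-4]} = z^(-4) * z/(z - 1/3) = z^(-3)/(z - 1/3)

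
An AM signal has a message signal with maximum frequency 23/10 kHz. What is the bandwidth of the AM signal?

In AM (double-sideband), the bandwidth is twice the message frequency.
BW = 2 * f_m = 2 * 23/10 kHz = 23/5 kHz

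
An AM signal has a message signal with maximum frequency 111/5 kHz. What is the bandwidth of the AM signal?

In AM (double-sideband), the bandwidth is twice the message frequency.
BW = 2 * f_m = 2 * 111/5 kHz = 222/5 kHz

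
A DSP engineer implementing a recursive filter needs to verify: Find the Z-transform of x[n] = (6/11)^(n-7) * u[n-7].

Time-shifting property: if X(z) = Z{x[n]}, then Z{x[n-d]} = z^(-d) * X(z)
X(z) = z/(z - 6/11) for x[n] = (6/11)^n * u[n]
Z{x[n-7]} = z^(-7) * z/(z - 6/11) = z^(-6)/(z - 6/11)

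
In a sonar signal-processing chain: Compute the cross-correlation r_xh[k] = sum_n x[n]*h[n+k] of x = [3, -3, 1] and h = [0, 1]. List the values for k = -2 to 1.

Both sequences indexed from 0 and zero outside their support.
Lags with overlap: k = -2 to 1.
  r_xh[-2] = x[2]*h[0] = 0
  r_xh[-1] = x[1]*h[0] + x[2]*h[1] = 1
  r_xh[0] = x[0]*h[0] + x[1]*h[1] = -3
  r_xh[1] = x[0]*h[1] = 3
r_xh = [0, 1, -3, 3] (for k = -2, ..., 1)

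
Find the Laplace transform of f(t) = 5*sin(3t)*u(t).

Standard pair: sin(wt)*u(t) <-> w/(s^2+w^2)
With w = 3: L{5*sin(3t)*u(t)} = 15/(s^2+9)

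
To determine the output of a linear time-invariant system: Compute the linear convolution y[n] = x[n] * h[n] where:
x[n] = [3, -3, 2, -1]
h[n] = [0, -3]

y[n] = sum_k x[k]*h[n-k]. Output length = len(x) + len(h) - 1 = 4 + 2 - 1 = 5.
y[0] = 3*0 = 0
y[1] = -3*0 + 3*-3 = -9
y[2] = 2*0 + -3*-3 = 9
y[3] = -1*0 + 2*-3 = -6
y[4] = -1*-3 = 3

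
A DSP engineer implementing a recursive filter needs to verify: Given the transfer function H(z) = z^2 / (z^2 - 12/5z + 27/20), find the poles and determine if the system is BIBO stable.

Poles are roots of the denominator: z^2 - 12/5z + 27/20 = 0.
Quadratic formula: z = [-(-12/5) +/- sqrt((-12/5)^2 - 4*(27/20))] / 2
Discriminant = 144/25 - 27/5 = 9/25; sqrt = 3/5.
z = (12/5 +/- 3/5) / 2 => z = 3/2 or z = 9/10.
|p1| = 3/2, |p2| = 9/10.
For BIBO stability, all poles must lie inside the unit circle (|p| < 1).
System is UNSTABLE since at least one |p| >= 1.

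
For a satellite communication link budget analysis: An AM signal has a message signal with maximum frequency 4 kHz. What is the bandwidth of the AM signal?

In AM (double-sideband), the bandwidth is twice the message frequency.
BW = 2 * f_m = 2 * 4 kHz = 8 kHz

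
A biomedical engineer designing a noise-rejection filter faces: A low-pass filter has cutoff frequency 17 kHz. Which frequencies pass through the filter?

A low-pass filter passes all frequencies below the cutoff frequency 17 kHz and attenuates higher frequencies.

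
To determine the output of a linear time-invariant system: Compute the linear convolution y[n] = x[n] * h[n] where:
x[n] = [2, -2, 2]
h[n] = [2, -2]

y[n] = sum_k x[k]*h[n-k]. Output length = len(x) + len(h) - 1 = 3 + 2 - 1 = 4.
y[0] = 2*2 = 4
y[1] = -2*2 + 2*-2 = -8
y[2] = 2*2 + -2*-2 = 8
y[3] = 2*-2 = -4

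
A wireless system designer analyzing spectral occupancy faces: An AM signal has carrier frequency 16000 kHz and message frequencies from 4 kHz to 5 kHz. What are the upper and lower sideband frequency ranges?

Upper sideband (USB) = fc + [fm_low, fm_high] = 16000 + [4, 5] = [16004, 16005] kHz
Lower sideband (LSB) = fc - [fm_high, fm_low] = 16000 - [5, 4] = [15995, 15996] kHz
Total occupied spectrum: 15995 kHz to 16005 kHz (plus carrier at 16000 kHz)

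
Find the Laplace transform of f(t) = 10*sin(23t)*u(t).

Standard pair: sin(wt)*u(t) <-> w/(s^2+w^2)
With w = 23: L{10*sin(23t)*u(t)} = 230/(s^2+529)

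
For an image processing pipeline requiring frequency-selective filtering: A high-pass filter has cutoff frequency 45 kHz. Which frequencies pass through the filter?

A high-pass filter passes all frequencies above the cutoff frequency 45 kHz and attenuates lower frequencies.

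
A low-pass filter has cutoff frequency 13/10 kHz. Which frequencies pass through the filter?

A low-pass filter passes all frequencies below the cutoff frequency 13/10 kHz and attenuates higher frequencies.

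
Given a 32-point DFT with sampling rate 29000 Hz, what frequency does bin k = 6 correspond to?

The frequency of DFT bin k is: f_k = k * f_s / N
f_6 = 6 * 29000 / 32 = 10875/2 Hz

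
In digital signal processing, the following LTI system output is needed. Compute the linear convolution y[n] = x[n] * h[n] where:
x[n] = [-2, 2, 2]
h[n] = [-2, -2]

y[n] = sum_k x[k]*h[n-k]. Output length = len(x) + len(h) - 1 = 3 + 2 - 1 = 4.
y[0] = -2*-2 = 4
y[1] = 2*-2 + -2*-2 = 0
y[2] = 2*-2 + 2*-2 = -8
y[3] = 2*-2 = -4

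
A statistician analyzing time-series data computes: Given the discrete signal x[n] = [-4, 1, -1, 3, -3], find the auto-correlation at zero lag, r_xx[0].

The auto-correlation at zero lag r_xx[0] equals the signal energy.
r_xx[0] = sum of x[n]^2 = (-4)^2 + 1^2 + (-1)^2 + 3^2 + (-3)^2
= 16 + 1 + 1 + 9 + 9 = 36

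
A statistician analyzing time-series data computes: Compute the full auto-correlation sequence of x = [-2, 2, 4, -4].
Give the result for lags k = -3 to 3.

r_xx[k] = sum_m x[m]*x[m+k], indexed from 0, for k = -3 to 3:
  r_xx[-3] = x[3]*x[0] = 8
  r_xx[-2] = x[2]*x[0] + x[3]*x[1] = -16
  r_xx[-1] = x[1]*x[0] + x[2]*x[1] + x[3]*x[2] = -12
  r_xx[0] = x[0]*x[0] + x[1]*x[1] + x[2]*x[2] + x[3]*x[3] = 40
  r_xx[1] = x[0]*x[1] + x[1]*x[2] + x[2]*x[3] = -12
  r_xx[2] = x[0]*x[2] + x[1]*x[3] = -16
  r_xx[3] = x[0]*x[3] = 8
r_xx = [8, -16, -12, 40, -12, -16, 8]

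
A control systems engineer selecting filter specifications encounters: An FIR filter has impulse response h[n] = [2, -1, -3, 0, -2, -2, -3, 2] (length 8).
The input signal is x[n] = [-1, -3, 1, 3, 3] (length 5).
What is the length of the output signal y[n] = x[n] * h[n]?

For linear convolution, the output length is:
len(y) = len(x) + len(h) - 1 = 5 + 8 - 1 = 12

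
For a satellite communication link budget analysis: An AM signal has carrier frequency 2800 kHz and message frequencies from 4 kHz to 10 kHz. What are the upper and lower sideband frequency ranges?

Upper sideband (USB) = fc + [fm_low, fm_high] = 2800 + [4, 10] = [2804, 2810] kHz
Lower sideband (LSB) = fc - [fm_high, fm_low] = 2800 - [10, 4] = [2790, 2796] kHz
Total occupied spectrum: 2790 kHz to 2810 kHz (plus carrier at 2800 kHz)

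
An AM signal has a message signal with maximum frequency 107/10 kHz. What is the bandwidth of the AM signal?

In AM (double-sideband), the bandwidth is twice the message frequency.
BW = 2 * f_m = 2 * 107/10 kHz = 107/5 kHz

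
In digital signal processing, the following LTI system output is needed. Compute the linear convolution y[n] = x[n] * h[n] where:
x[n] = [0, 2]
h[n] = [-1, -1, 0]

y[n] = sum_k x[k]*h[n-k]. Output length = len(x) + len(h) - 1 = 2 + 3 - 1 = 4.
y[0] = 0*-1 = 0
y[1] = 2*-1 + 0*-1 = -2
y[2] = 2*-1 + 0*0 = -2
y[3] = 2*0 = 0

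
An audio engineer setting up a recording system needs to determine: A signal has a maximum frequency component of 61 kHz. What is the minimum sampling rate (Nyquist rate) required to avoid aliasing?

By the Nyquist-Shannon sampling theorem,
the minimum sampling rate (Nyquist rate) must be at least 2 * f_max.
Nyquist rate = 2 * 61 kHz = 122 kHz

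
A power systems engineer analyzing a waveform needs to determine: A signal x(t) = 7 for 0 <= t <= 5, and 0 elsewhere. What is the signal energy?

Energy = integral of |x(t)|^2 dt over the signal duration
= 7^2 * 5 = 49 * 5 = 245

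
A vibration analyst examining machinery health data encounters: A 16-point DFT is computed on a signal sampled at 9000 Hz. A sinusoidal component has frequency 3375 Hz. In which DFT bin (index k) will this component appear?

DFT frequency resolution = f_s/N = 9000/16 = 1125/2 Hz
Bin index k = f_signal / resolution = 3375 / 1125/2 = 6
The signal frequency 3375 Hz falls in DFT bin k = 6.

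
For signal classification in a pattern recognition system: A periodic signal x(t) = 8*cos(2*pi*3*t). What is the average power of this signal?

Average power of A*cos(wt) is A^2/2.
P = 8^2 / 2 = 64/2 = 32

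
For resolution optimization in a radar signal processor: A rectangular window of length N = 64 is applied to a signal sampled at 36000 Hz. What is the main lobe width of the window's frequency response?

For a rectangular window of length N,
the main lobe width in frequency is 2*f_s/N.
= 2*36000/64 = 1125 Hz
This determines the minimum frequency separation for resolving two sinusoids.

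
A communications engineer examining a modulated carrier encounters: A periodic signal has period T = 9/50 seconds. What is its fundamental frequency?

The fundamental frequency is the reciprocal of the period.
f = 1/T = 1/(9/50) = 50/9 Hz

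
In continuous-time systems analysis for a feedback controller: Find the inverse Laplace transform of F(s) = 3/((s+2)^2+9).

Standard pair: w/((s+a)^2+w^2) <-> e^(-at)*sin(wt)*u(t)
With a=2, w=3: f(t) = e^(-2t)*sin(3t)*u(t)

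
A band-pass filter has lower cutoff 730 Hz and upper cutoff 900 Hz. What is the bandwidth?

Bandwidth = f_high - f_low
= 900 Hz - 730 Hz = 170 Hz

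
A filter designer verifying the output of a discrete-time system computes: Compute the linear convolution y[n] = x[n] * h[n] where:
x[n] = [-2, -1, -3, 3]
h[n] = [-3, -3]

y[n] = sum_k x[k]*h[n-k]. Output length = len(x) + len(h) - 1 = 4 + 2 - 1 = 5.
y[0] = -2*-3 = 6
y[1] = -1*-3 + -2*-3 = 9
y[2] = -3*-3 + -1*-3 = 12
y[3] = 3*-3 + -3*-3 = 0
y[4] = 3*-3 = -9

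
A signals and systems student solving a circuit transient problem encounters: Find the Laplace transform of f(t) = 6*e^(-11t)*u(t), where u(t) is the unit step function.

Standard Laplace transform pair:
e^(-at)*u(t) <-> 1/(s+a)
With a = 11: L{6*e^(-11t)*u(t)} = 6/(s+11), ROC: Re(s) > -11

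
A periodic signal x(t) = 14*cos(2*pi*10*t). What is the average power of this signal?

Average power of A*cos(wt) is A^2/2.
P = 14^2 / 2 = 196/2 = 98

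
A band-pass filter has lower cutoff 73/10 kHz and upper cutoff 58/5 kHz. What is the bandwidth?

Bandwidth = f_high - f_low
= 58/5 kHz - 73/10 kHz = 43/10 kHz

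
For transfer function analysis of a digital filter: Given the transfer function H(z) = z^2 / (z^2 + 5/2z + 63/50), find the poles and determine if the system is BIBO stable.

Poles are roots of the denominator: z^2 + 5/2z + 63/50 = 0.
Quadratic formula: z = [-(5/2) +/- sqrt((5/2)^2 - 4*(63/50))] / 2
Discriminant = 25/4 - 126/25 = 121/100; sqrt = 11/10.
z = (-5/2 +/- 11/10) / 2 => z = -7/10 or z = -9/5.
|p1| = 9/5, |p2| = 7/10.
For BIBO stability, all poles must lie inside the unit circle (|p| < 1).
System is UNSTABLE since at least one |p| >= 1.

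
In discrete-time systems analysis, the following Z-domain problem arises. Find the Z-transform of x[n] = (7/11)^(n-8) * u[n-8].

Time-shifting property: if X(z) = Z{x[n]}, then Z{x[n-d]} = z^(-d) * X(z)
X(z) = z/(z - 7/11) for x[n] = (7/11)^n * u[n]
Z{x[n-8]} = z^(-8) * z/(z - 7/11) = z^(-7)/(z - 7/11)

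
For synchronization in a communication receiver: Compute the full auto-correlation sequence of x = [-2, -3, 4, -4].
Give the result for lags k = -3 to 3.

r_xx[k] = sum_m x[m]*x[m+k], indexed from 0, for k = -3 to 3:
  r_xx[-3] = x[3]*x[0] = 8
  r_xx[-2] = x[2]*x[0] + x[3]*x[1] = 4
  r_xx[-1] = x[1]*x[0] + x[2]*x[1] + x[3]*x[2] = -22
  r_xx[0] = x[0]*x[0] + x[1]*x[1] + x[2]*x[2] + x[3]*x[3] = 45
  r_xx[1] = x[0]*x[1] + x[1]*x[2] + x[2]*x[3] = -22
  r_xx[2] = x[0]*x[2] + x[1]*x[3] = 4
  r_xx[3] = x[0]*x[3] = 8
r_xx = [8, 4, -22, 45, -22, 4, 8]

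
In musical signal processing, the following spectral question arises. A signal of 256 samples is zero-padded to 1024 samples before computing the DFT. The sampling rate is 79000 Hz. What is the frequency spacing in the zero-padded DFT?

Original DFT: N = 256, resolution = f_s/N = 79000/256 = 9875/32 Hz
Zero-padded DFT: N = 1024, resolution = f_s/N = 79000/1024 = 9875/128 Hz
Zero-padding interpolates the spectrum (finer frequency grid)
but does NOT improve the true spectral resolution (ability to resolve close frequencies).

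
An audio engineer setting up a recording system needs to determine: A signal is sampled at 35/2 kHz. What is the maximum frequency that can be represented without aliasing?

The maximum frequency that can be represented without aliasing
is the Nyquist frequency: f_max = f_s / 2 = 35/2 kHz / 2 = 35/4 kHz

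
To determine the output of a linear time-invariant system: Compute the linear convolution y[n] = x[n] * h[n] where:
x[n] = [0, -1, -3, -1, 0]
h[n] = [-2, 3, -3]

y[n] = sum_k x[k]*h[n-k]. Output length = len(x) + len(h) - 1 = 5 + 3 - 1 = 7.
y[0] = 0*-2 = 0
y[1] = -1*-2 + 0*3 = 2
y[2] = -3*-2 + -1*3 + 0*-3 = 3
y[3] = -1*-2 + -3*3 + -1*-3 = -4
y[4] = 0*-2 + -1*3 + -3*-3 = 6
y[5] = 0*3 + -1*-3 = 3
y[6] = 0*-3 = 0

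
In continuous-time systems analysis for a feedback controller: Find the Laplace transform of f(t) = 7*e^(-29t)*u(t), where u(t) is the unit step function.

Standard Laplace transform pair:
e^(-at)*u(t) <-> 1/(s+a)
With a = 29: L{7*e^(-29t)*u(t)} = 7/(s+29), ROC: Re(s) > -29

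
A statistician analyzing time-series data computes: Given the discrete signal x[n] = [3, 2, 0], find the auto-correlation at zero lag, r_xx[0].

The auto-correlation at zero lag r_xx[0] equals the signal energy.
r_xx[0] = sum of x[n]^2 = 3^2 + 2^2 + 0^2
= 9 + 4 + 0 = 13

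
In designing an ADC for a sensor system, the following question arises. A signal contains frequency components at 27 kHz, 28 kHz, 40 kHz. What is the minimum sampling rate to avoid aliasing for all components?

The highest frequency component is f_max = 40 kHz.
Nyquist rate = 2 * f_max = 2 * 40 kHz = 80 kHz.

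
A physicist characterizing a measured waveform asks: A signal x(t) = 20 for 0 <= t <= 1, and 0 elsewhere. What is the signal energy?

Energy = integral of |x(t)|^2 dt over the signal duration
= 20^2 * 1 = 400 * 1 = 400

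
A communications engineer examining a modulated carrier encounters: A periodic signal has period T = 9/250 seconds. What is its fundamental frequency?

The fundamental frequency is the reciprocal of the period.
f = 1/T = 1/(9/250) = 250/9 Hz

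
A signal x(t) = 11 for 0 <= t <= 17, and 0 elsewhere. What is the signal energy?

Energy = integral of |x(t)|^2 dt over the signal duration
= 11^2 * 17 = 121 * 17 = 2057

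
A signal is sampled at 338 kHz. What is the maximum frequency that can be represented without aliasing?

The maximum frequency that can be represented without aliasing
is the Nyquist frequency: f_max = f_s / 2 = 338 kHz / 2 = 169 kHz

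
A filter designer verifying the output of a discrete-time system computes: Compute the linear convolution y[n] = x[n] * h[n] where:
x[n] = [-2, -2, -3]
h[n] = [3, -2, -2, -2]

y[n] = sum_k x[k]*h[n-k]. Output length = len(x) + len(h) - 1 = 3 + 4 - 1 = 6.
y[0] = -2*3 = -6
y[1] = -2*3 + -2*-2 = -2
y[2] = -3*3 + -2*-2 + -2*-2 = -1
y[3] = -3*-2 + -2*-2 + -2*-2 = 14
y[4] = -3*-2 + -2*-2 = 10
y[5] = -3*-2 = 6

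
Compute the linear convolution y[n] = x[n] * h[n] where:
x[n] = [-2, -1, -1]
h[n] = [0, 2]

y[n] = sum_k x[k]*h[n-k]. Output length = len(x) + len(h) - 1 = 3 + 2 - 1 = 4.
y[0] = -2*0 = 0
y[1] = -1*0 + -2*2 = -4
y[2] = -1*0 + -1*2 = -2
y[3] = -1*2 = -2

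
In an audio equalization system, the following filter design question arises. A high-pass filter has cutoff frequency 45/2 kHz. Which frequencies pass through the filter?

A high-pass filter passes all frequencies above the cutoff frequency 45/2 kHz and attenuates lower frequencies.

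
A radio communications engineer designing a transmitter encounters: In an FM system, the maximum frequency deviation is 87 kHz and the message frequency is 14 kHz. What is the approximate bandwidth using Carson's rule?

Carson's rule: BW = 2*(delta_f + f_m)
= 2*(87 + 14) kHz = 202 kHz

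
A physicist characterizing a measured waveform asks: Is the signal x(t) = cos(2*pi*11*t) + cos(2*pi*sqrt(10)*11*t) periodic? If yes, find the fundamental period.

f1 = 11 Hz, f2 = 11*sqrt(10) Hz
Ratio f2/f1 = sqrt(10), which is irrational.
Since the frequency ratio is irrational, no common period exists.
The signal is not periodic.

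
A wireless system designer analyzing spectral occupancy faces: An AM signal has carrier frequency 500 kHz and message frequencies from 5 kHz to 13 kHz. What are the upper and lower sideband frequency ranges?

Upper sideband (USB) = fc + [fm_low, fm_high] = 500 + [5, 13] = [505, 513] kHz
Lower sideband (LSB) = fc - [fm_high, fm_low] = 500 - [13, 5] = [487, 495] kHz
Total occupied spectrum: 487 kHz to 513 kHz (plus carrier at 500 kHz)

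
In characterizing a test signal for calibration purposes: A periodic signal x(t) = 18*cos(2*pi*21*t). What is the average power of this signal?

Average power of A*cos(wt) is A^2/2.
P = 18^2 / 2 = 324/2 = 162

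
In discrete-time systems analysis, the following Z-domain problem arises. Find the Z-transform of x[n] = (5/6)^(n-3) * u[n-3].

Time-shifting property: if X(z) = Z{x[n]}, then Z{x[n-d]} = z^(-d) * X(z)
X(z) = z/(z - 5/6) for x[n] = (5/6)^n * u[n]
Z{x[n-3]} = z^(-3) * z/(z - 5/6) = z^(-2)/(z - 5/6)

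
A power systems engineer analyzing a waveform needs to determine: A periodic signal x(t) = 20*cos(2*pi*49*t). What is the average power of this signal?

Average power of A*cos(wt) is A^2/2.
P = 20^2 / 2 = 400/2 = 200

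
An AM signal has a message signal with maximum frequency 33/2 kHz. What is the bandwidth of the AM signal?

In AM (double-sideband), the bandwidth is twice the message frequency.
BW = 2 * f_m = 2 * 33/2 kHz = 33 kHz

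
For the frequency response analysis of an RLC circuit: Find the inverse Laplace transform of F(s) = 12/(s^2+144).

Standard pair: w/(s^2+w^2) <-> sin(wt)*u(t)
Recognize w^2 = 144, so w = 12; numerator 12 = 1*12.
f(t) = sin(12t)*u(t)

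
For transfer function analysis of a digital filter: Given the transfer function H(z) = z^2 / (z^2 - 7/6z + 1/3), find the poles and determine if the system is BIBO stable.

Poles are roots of the denominator: z^2 - 7/6z + 1/3 = 0.
Quadratic formula: z = [-(-7/6) +/- sqrt((-7/6)^2 - 4*(1/3))] / 2
Discriminant = 49/36 - 4/3 = 1/36; sqrt = 1/6.
z = (7/6 +/- 1/6) / 2 => z = 2/3 or z = 1/2.
|p1| = 2/3, |p2| = 1/2.
For BIBO stability, all poles must lie inside the unit circle (|p| < 1).
System is STABLE since both |p| < 1.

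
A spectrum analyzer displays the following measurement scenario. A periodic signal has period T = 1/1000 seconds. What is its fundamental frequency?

The fundamental frequency is the reciprocal of the period.
f = 1/T = 1/(1/1000) = 1000 Hz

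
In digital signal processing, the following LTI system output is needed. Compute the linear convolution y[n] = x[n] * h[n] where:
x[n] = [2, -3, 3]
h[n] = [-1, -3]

y[n] = sum_k x[k]*h[n-k]. Output length = len(x) + len(h) - 1 = 3 + 2 - 1 = 4.
y[0] = 2*-1 = -2
y[1] = -3*-1 + 2*-3 = -3
y[2] = 3*-1 + -3*-3 = 6
y[3] = 3*-3 = -9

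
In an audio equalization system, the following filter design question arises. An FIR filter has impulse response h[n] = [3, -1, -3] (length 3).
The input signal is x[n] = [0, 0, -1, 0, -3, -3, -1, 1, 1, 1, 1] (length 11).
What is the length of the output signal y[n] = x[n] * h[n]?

For linear convolution, the output length is:
len(y) = len(x) + len(h) - 1 = 11 + 3 - 1 = 13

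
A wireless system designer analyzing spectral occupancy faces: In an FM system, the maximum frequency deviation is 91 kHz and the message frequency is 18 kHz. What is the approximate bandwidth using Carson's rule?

Carson's rule: BW = 2*(delta_f + f_m)
= 2*(91 + 18) kHz = 218 kHz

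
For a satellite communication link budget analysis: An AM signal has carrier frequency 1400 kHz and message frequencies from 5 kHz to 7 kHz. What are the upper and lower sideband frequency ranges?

Upper sideband (USB) = fc + [fm_low, fm_high] = 1400 + [5, 7] = [1405, 1407] kHz
Lower sideband (LSB) = fc - [fm_high, fm_low] = 1400 - [7, 5] = [1393, 1395] kHz
Total occupied spectrum: 1393 kHz to 1407 kHz (plus carrier at 1400 kHz)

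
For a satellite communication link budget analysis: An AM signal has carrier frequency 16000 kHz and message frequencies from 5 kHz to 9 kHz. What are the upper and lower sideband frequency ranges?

Upper sideband (USB) = fc + [fm_low, fm_high] = 16000 + [5, 9] = [16005, 16009] kHz
Lower sideband (LSB) = fc - [fm_high, fm_low] = 16000 - [9, 5] = [15991, 15995] kHz
Total occupied spectrum: 15991 kHz to 16009 kHz (plus carrier at 16000 kHz)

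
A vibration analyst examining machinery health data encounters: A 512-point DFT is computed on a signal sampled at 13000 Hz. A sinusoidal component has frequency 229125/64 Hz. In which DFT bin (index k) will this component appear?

DFT frequency resolution = f_s/N = 13000/512 = 1625/64 Hz
Bin index k = f_signal / resolution = 229125/64 / 1625/64 = 141
The signal frequency 229125/64 Hz falls in DFT bin k = 141.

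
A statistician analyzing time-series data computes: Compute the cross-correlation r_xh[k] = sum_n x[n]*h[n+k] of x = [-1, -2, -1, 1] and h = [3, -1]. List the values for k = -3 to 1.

Both sequences indexed from 0 and zero outside their support.
Lags with overlap: k = -3 to 1.
  r_xh[-3] = x[3]*h[0] = 3
  r_xh[-2] = x[2]*h[0] + x[3]*h[1] = -4
  r_xh[-1] = x[1]*h[0] + x[2]*h[1] = -5
  r_xh[0] = x[0]*h[0] + x[1]*h[1] = -1
  r_xh[1] = x[0]*h[1] = 1
r_xh = [3, -4, -5, -1, 1] (for k = -3, ..., 1)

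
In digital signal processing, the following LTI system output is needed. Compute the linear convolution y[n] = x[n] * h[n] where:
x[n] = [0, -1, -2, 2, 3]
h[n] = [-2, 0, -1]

y[n] = sum_k x[k]*h[n-k]. Output length = len(x) + len(h) - 1 = 5 + 3 - 1 = 7.
y[0] = 0*-2 = 0
y[1] = -1*-2 + 0*0 = 2
y[2] = -2*-2 + -1*0 + 0*-1 = 4
y[3] = 2*-2 + -2*0 + -1*-1 = -3
y[4] = 3*-2 + 2*0 + -2*-1 = -4
y[5] = 3*0 + 2*-1 = -2
y[6] = 3*-1 = -3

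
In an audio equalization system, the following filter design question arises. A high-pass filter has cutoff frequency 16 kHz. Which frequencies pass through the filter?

A high-pass filter passes all frequencies above the cutoff frequency 16 kHz and attenuates lower frequencies.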